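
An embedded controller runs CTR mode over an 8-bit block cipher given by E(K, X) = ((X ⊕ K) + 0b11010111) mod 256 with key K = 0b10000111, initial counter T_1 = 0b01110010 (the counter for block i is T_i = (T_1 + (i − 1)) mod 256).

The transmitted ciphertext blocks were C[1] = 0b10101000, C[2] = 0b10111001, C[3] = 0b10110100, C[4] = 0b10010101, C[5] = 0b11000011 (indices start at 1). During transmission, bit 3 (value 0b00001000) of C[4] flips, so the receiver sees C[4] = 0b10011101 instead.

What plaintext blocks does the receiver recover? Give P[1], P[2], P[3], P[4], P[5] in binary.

P[1] = 0b01100100, P[2] = 0b01110010, P[3] = 0b01111110, P[4] = 0b01010100, P[5] = 0b00001011

CTR decryption: S_i = E(K, T_i) where T_i is the counter for block i; P_i = C_i ⊕ S_i.
Only C[4] changed, to 0b10011101. In CTR, a change in C_i flips the same bit in P_i only; the keystream is unaffected. Decrypting the received ciphertext:
P[1]: T = 0b01110010, S = E(K, T) = 0b11001100; 0b10101000 ⊕ 0b11001100 = 0b01100100.
P[2]: T = 0b01110011, S = E(K, T) = 0b11001011; 0b10111001 ⊕ 0b11001011 = 0b01110010.
P[3]: T = 0b01110100, S = E(K, T) = 0b11001010; 0b10110100 ⊕ 0b11001010 = 0b01111110.
P[4]: T = 0b01110101, S = E(K, T) = 0b11001001; 0b10011101 ⊕ 0b11001001 = 0b01010100.
P[5]: T = 0b01110110, S = E(K, T) = 0b11001000; 0b11000011 ⊕ 0b11001000 = 0b00001011.
Blocks that differ from the original plaintext: P[4].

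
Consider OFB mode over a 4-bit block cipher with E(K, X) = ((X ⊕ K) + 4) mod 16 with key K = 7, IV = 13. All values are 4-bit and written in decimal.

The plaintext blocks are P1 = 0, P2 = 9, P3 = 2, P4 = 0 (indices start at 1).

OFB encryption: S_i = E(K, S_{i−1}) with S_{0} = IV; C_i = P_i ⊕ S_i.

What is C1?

C1 = 14

C1: S = E(K, 13) = 14; 0 ⊕ 14 = 14.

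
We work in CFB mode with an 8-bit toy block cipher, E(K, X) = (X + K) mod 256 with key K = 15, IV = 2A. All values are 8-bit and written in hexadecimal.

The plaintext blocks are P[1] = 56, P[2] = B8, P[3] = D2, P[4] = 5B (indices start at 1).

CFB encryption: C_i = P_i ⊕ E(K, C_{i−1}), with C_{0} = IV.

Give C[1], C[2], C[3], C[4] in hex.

C[1] = 69, C[2] = C6, C[3] = 09, C[4] = 45

C[1]: E(K, 2A) = 3F; 56 ⊕ 3F = 69.
C[2]: E(K, 69) = 7E; B8 ⊕ 7E = C6.
C[3]: E(K, C6) = DB; D2 ⊕ DB = 09.
C[4]: E(K, 09) = 1E; 5B ⊕ 1E = 45.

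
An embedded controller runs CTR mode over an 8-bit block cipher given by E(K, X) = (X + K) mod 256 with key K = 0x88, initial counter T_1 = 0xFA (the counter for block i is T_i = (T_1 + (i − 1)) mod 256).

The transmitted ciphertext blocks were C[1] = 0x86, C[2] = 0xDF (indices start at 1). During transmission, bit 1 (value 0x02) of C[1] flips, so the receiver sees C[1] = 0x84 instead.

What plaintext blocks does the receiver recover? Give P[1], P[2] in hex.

CTR decryption: S_i = E(K, T_i) where T_i is the counter for block i; P_i = C_i ⊕ S_i.
Only C[1] changed, to 0x84. In CTR, a change in C_i flips the same bit in P_i only; the keystream is unaffected. Decrypting the received ciphertext:
P[1]: T = 0xFA, S = E(K, T) = 0x82; 0x84 ⊕ 0x82 = 0x06.
P[2]: T = 0xFB, S = E(K, T) = 0x83; 0xDF ⊕ 0x83 = 0x5C.
Blocks that differ from the original plaintext: P[1].

P[1] = 0x06, P[2] = 0x5C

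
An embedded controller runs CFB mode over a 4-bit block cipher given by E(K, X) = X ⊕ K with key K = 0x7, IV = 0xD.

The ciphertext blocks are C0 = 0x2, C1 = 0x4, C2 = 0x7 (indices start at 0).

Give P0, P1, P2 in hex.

P0 = 0x8, P1 = 0x1, P2 = 0x4

CFB decryption: P_i = C_i ⊕ E(K, C_{i−1}), with C_{−1} = IV.
P0: E(K, 0xD) = 0xA; 0x2 ⊕ 0xA = 0x8.
P1: E(K, 0x2) = 0x5; 0x4 ⊕ 0x5 = 0x1.
P2: E(K, 0x4) = 0x3; 0x7 ⊕ 0x3 = 0x4.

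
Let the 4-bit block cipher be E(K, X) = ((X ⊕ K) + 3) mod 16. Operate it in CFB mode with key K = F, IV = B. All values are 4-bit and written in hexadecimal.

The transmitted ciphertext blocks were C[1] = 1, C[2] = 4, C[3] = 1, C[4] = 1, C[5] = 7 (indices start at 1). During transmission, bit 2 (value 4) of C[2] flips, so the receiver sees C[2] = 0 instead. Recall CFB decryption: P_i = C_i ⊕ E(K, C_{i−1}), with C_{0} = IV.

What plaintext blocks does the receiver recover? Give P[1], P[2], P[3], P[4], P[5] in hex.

Only C[2] changed, to 0. In CFB, a change in C_i flips the same bit in P_i and garbles P_{i+1}. Decrypting the received ciphertext:
P[1]: E(K, B) = 7; 1 ⊕ 7 = 6.
P[2]: E(K, 1) = 1; 0 ⊕ 1 = 1.
P[3]: E(K, 0) = 2; 1 ⊕ 2 = 3.
P[4]: E(K, 1) = 1; 1 ⊕ 1 = 0.
P[5]: E(K, 1) = 1; 7 ⊕ 1 = 6.
Blocks that differ from the original plaintext: P[2], P[3].

P[1] = 6, P[2] = 1, P[3] = 3, P[4] = 0, P[5] = 6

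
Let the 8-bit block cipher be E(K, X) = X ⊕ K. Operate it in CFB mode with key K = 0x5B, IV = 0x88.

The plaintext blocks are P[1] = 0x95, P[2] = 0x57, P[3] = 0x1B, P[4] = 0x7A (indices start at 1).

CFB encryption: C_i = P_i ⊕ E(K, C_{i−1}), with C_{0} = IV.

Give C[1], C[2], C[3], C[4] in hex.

C[1] = 0x46, C[2] = 0x4A, C[3] = 0x0A, C[4] = 0x2B

C[1]: E(K, 0x88) = 0xD3; 0x95 ⊕ 0xD3 = 0x46.
C[2]: E(K, 0x46) = 0x1D; 0x57 ⊕ 0x1D = 0x4A.
C[3]: E(K, 0x4A) = 0x11; 0x1B ⊕ 0x11 = 0x0A.
C[4]: E(K, 0x0A) = 0x51; 0x7A ⊕ 0x51 = 0x2B.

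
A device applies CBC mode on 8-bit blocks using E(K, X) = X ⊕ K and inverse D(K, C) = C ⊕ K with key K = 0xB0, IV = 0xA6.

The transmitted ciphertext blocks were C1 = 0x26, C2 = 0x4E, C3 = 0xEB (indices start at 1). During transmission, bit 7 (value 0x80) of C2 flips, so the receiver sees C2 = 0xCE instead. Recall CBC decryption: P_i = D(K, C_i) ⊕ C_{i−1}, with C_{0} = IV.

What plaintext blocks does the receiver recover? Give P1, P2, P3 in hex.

Only C2 changed, to 0xCE. In CBC, a change in C_i garbles P_i and flips the same bit in P_{i+1}. Decrypting the received ciphertext:
P1: D(K, 0x26) = 0x96; 0x96 ⊕ 0xA6 = 0x30.
P2: D(K, 0xCE) = 0x7E; 0x7E ⊕ 0x26 = 0x58.
P3: D(K, 0xEB) = 0x5B; 0x5B ⊕ 0xCE = 0x95.
Blocks that differ from the original plaintext: P2, P3.

P1 = 0x30, P2 = 0x58, P3 = 0x95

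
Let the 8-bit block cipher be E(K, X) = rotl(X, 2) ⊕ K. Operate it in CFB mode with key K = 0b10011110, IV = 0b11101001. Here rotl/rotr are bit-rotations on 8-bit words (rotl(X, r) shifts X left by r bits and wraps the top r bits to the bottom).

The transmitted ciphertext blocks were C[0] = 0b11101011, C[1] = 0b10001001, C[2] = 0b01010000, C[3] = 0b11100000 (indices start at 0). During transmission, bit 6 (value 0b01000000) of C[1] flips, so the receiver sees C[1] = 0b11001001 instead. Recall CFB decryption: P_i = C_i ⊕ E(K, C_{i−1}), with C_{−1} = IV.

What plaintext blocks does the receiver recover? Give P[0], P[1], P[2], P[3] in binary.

Only C[1] changed, to 0b11001001. In CFB, a change in C_i flips the same bit in P_i and garbles P_{i+1}. Decrypting the received ciphertext:
P[0]: E(K, 0b11101001) = 0b00111001; 0b11101011 ⊕ 0b00111001 = 0b11010010.
P[1]: E(K, 0b11101011) = 0b00110001; 0b11001001 ⊕ 0b00110001 = 0b11111000.
P[2]: E(K, 0b11001001) = 0b10111001; 0b01010000 ⊕ 0b10111001 = 0b11101001.
P[3]: E(K, 0b01010000) = 0b11011111; 0b11100000 ⊕ 0b11011111 = 0b00111111.
Blocks that differ from the original plaintext: P[1], P[2].

P[0] = 0b11010010, P[1] = 0b11111000, P[2] = 0b11101001, P[3] = 0b00111111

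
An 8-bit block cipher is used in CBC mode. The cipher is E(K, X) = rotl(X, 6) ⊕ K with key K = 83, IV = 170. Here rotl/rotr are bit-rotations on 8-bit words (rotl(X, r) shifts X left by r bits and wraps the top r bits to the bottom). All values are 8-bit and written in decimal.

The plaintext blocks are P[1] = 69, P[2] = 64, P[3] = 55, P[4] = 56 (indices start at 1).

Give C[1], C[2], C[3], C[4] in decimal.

CBC encryption: C_i = E(K, P_i ⊕ C_{i−1}), with C_{0} = IV.
C[1]: P[1] ⊕ 170 = 239; E(K, 239) = 168.
C[2]: P[2] ⊕ 168 = 232; E(K, 232) = 105.
C[3]: P[3] ⊕ 105 = 94; E(K, 94) = 196.
C[4]: P[4] ⊕ 196 = 252; E(K, 252) = 108.

C[1] = 168, C[2] = 105, C[3] = 196, C[4] = 108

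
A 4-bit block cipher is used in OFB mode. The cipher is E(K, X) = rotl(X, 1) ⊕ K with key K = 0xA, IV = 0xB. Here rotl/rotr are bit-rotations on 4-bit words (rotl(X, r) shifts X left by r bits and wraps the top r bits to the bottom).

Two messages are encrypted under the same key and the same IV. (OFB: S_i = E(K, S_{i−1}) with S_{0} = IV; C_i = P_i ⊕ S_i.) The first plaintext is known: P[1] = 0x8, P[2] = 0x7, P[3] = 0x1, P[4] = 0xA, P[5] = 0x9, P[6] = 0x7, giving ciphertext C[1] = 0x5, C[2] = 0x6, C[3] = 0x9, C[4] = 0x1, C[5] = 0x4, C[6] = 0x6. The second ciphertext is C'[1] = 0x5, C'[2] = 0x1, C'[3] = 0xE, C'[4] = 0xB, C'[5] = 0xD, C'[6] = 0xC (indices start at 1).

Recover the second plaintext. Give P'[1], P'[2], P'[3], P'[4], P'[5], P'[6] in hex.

In OFB with a reused IV, both messages share the same keystream S_i, so C_i ⊕ C'_i = P_i ⊕ P'_i and thus P'_i = P_i ⊕ C_i ⊕ C'_i.
P'[1]: 0x8 ⊕ 0x5 ⊕ 0x5 = 0x8.
P'[2]: 0x7 ⊕ 0x6 ⊕ 0x1 = 0x0.
P'[3]: 0x1 ⊕ 0x9 ⊕ 0xE = 0x6.
P'[4]: 0xA ⊕ 0x1 ⊕ 0xB = 0x0.
P'[5]: 0x9 ⊕ 0x4 ⊕ 0xD = 0x0.
P'[6]: 0x7 ⊕ 0x6 ⊕ 0xC = 0xD.

P'[1] = 0x8, P'[2] = 0x0, P'[3] = 0x6, P'[4] = 0x0, P'[5] = 0x0, P'[6] = 0xD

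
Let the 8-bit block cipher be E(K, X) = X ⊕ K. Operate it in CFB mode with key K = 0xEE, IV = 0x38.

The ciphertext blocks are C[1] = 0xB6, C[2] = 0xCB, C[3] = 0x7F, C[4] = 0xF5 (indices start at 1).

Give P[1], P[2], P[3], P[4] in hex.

P[1] = 0x60, P[2] = 0x93, P[3] = 0x5A, P[4] = 0x64

CFB decryption: P_i = C_i ⊕ E(K, C_{i−1}), with C_{0} = IV.
P[1]: E(K, 0x38) = 0xD6; 0xB6 ⊕ 0xD6 = 0x60.
P[2]: E(K, 0xB6) = 0x58; 0xCB ⊕ 0x58 = 0x93.
P[3]: E(K, 0xCB) = 0x25; 0x7F ⊕ 0x25 = 0x5A.
P[4]: E(K, 0x7F) = 0x91; 0xF5 ⊕ 0x91 = 0x64.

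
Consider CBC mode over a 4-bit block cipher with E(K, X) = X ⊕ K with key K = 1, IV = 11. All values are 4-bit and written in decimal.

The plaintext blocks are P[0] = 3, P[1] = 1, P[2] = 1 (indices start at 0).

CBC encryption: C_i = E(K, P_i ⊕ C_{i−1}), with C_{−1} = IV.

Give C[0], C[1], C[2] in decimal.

C[0]: P[0] ⊕ 11 = 8; E(K, 8) = 9.
C[1]: P[1] ⊕ 9 = 8; E(K, 8) = 9.
C[2]: P[2] ⊕ 9 = 8; E(K, 8) = 9.

C[0] = 9, C[1] = 9, C[2] = 9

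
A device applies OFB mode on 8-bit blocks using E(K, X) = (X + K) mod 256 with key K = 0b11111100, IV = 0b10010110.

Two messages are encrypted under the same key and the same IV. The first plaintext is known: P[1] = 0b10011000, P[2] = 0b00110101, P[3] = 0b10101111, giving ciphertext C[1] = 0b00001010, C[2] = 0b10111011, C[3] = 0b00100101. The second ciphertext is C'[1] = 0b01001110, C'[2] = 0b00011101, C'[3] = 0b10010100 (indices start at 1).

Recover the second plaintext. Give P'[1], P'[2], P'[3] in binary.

P'[1] = 0b11011100, P'[2] = 0b10010011, P'[3] = 0b00011110

In OFB with a reused IV, both messages share the same keystream S_i, so C_i ⊕ C'_i = P_i ⊕ P'_i and thus P'_i = P_i ⊕ C_i ⊕ C'_i.
P'[1]: 0b10011000 ⊕ 0b00001010 ⊕ 0b01001110 = 0b11011100.
P'[2]: 0b00110101 ⊕ 0b10111011 ⊕ 0b00011101 = 0b10010011.
P'[3]: 0b10101111 ⊕ 0b00100101 ⊕ 0b10010100 = 0b00011110.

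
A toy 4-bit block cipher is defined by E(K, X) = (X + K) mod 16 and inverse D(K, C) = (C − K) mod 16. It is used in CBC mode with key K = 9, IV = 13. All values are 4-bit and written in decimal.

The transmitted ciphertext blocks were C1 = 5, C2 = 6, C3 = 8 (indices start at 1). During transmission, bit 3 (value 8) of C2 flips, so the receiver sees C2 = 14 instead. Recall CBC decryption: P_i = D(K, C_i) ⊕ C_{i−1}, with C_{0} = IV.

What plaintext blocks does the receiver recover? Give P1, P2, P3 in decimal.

P1 = 1, P2 = 0, P3 = 1

Only C2 changed, to 14. In CBC, a change in C_i garbles P_i and flips the same bit in P_{i+1}. Decrypting the received ciphertext:
P1: D(K, 5) = 12; 12 ⊕ 13 = 1.
P2: D(K, 14) = 5; 5 ⊕ 5 = 0.
P3: D(K, 8) = 15; 15 ⊕ 14 = 1.
Blocks that differ from the original plaintext: P2, P3.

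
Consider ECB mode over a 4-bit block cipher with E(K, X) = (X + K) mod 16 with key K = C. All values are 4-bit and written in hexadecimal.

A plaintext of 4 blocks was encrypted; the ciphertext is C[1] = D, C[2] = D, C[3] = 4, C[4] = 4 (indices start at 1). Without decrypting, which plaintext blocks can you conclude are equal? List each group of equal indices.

ECB encrypts each block independently with the same key, so equal ciphertext blocks imply equal plaintext blocks.
C[1] = C[2] = D, so P[1] = P[2].
C[3] = C[4] = 4, so P[3] = P[4].

P[1] = P[2]; P[3] = P[4]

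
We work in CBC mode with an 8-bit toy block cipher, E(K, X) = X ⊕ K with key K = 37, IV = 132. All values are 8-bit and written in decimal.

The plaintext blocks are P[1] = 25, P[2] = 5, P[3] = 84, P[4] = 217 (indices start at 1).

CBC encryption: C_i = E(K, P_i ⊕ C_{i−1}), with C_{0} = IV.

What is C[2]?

C[1]: P[1] ⊕ 132 = 157; E(K, 157) = 184.
C[2]: P[2] ⊕ 184 = 189; E(K, 189) = 152.

C[2] = 152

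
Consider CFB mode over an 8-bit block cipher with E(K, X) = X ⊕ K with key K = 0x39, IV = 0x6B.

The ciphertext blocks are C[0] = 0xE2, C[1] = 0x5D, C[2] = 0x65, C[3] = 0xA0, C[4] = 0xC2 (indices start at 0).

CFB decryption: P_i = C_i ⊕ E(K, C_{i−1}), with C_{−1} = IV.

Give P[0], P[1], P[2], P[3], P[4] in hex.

P[0]: E(K, 0x6B) = 0x52; 0xE2 ⊕ 0x52 = 0xB0.
P[1]: E(K, 0xE2) = 0xDB; 0x5D ⊕ 0xDB = 0x86.
P[2]: E(K, 0x5D) = 0x64; 0x65 ⊕ 0x64 = 0x01.
P[3]: E(K, 0x65) = 0x5C; 0xA0 ⊕ 0x5C = 0xFC.
P[4]: E(K, 0xA0) = 0x99; 0xC2 ⊕ 0x99 = 0x5B.

P[0] = 0xB0, P[1] = 0x86, P[2] = 0x01, P[3] = 0xFC, P[4] = 0x5B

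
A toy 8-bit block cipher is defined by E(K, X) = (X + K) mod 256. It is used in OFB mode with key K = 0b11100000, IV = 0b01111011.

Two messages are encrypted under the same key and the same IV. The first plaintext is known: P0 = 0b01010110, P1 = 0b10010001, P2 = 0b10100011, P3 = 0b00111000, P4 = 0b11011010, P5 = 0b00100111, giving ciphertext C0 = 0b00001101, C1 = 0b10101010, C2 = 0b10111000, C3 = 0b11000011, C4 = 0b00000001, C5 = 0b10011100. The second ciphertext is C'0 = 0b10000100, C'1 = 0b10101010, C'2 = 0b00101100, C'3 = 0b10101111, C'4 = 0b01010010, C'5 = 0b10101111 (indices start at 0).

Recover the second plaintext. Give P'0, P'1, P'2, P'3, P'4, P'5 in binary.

P'0 = 0b11011111, P'1 = 0b10010001, P'2 = 0b00110111, P'3 = 0b01010100, P'4 = 0b10001001, P'5 = 0b00010100

In OFB with a reused IV, both messages share the same keystream S_i, so C_i ⊕ C'_i = P_i ⊕ P'_i and thus P'_i = P_i ⊕ C_i ⊕ C'_i.
P'0: 0b01010110 ⊕ 0b00001101 ⊕ 0b10000100 = 0b11011111.
P'1: 0b10010001 ⊕ 0b10101010 ⊕ 0b10101010 = 0b10010001.
P'2: 0b10100011 ⊕ 0b10111000 ⊕ 0b00101100 = 0b00110111.
P'3: 0b00111000 ⊕ 0b11000011 ⊕ 0b10101111 = 0b01010100.
P'4: 0b11011010 ⊕ 0b00000001 ⊕ 0b01010010 = 0b10001001.
P'5: 0b00100111 ⊕ 0b10011100 ⊕ 0b10101111 = 0b00010100.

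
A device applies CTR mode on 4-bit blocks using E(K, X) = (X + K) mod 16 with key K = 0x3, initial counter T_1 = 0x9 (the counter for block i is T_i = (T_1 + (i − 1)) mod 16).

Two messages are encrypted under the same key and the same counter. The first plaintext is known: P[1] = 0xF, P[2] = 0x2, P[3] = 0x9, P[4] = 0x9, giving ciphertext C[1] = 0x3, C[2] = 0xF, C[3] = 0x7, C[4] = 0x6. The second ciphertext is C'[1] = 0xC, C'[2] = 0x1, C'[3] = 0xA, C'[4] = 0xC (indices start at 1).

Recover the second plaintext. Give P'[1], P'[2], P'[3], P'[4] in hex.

In CTR with a reused counter, both messages share the same keystream S_i, so C_i ⊕ C'_i = P_i ⊕ P'_i and thus P'_i = P_i ⊕ C_i ⊕ C'_i.
P'[1]: 0xF ⊕ 0x3 ⊕ 0xC = 0x0.
P'[2]: 0x2 ⊕ 0xF ⊕ 0x1 = 0xC.
P'[3]: 0x9 ⊕ 0x7 ⊕ 0xA = 0x4.
P'[4]: 0x9 ⊕ 0x6 ⊕ 0xC = 0x3.

P'[1] = 0x0, P'[2] = 0xC, P'[3] = 0x4, P'[4] = 0x3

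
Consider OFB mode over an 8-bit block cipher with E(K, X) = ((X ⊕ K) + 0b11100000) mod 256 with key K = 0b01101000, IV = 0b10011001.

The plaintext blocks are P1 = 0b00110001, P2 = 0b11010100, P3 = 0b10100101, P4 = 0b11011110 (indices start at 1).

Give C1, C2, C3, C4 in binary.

OFB encryption: S_i = E(K, S_{i−1}) with S_{0} = IV; C_i = P_i ⊕ S_i.
C1: S = E(K, 0b10011001) = 0b11010001; 0b00110001 ⊕ 0b11010001 = 0b11100000.
C2: S = E(K, 0b11010001) = 0b10011001; 0b11010100 ⊕ 0b10011001 = 0b01001101.
C3: S = E(K, 0b10011001) = 0b11010001; 0b10100101 ⊕ 0b11010001 = 0b01110100.
C4: S = E(K, 0b11010001) = 0b10011001; 0b11011110 ⊕ 0b10011001 = 0b01000111.

C1 = 0b11100000, C2 = 0b01001101, C3 = 0b01110100, C4 = 0b01000111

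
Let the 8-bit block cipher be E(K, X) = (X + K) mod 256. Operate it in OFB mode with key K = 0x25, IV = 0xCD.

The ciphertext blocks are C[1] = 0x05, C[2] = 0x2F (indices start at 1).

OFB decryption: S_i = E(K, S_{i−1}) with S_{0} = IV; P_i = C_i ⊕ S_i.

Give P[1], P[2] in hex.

P[1]: S = E(K, 0xCD) = 0xF2; 0x05 ⊕ 0xF2 = 0xF7.
P[2]: S = E(K, 0xF2) = 0x17; 0x2F ⊕ 0x17 = 0x38.

P[1] = 0xF7, P[2] = 0x38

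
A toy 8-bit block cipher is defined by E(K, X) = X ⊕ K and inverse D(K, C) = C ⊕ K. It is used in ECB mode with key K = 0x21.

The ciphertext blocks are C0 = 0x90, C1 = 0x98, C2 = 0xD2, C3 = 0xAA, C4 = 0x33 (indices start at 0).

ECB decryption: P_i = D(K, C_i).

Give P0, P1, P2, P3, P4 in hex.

P0: D(K, 0x90) = 0xB1.
P1: D(K, 0x98) = 0xB9.
P2: D(K, 0xD2) = 0xF3.
P3: D(K, 0xAA) = 0x8B.
P4: D(K, 0x33) = 0x12.

P0 = 0xB1, P1 = 0xB9, P2 = 0xF3, P3 = 0x8B, P4 = 0x12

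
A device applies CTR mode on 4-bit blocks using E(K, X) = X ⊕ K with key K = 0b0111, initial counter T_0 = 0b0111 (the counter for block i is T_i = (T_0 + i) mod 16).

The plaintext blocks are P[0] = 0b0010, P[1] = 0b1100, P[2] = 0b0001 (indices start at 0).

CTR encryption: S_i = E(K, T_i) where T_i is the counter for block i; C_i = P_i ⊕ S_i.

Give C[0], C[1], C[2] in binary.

C[0] = 0b0010, C[1] = 0b0011, C[2] = 0b1111

C[0]: T = 0b0111, S = E(K, T) = 0b0000; 0b0010 ⊕ 0b0000 = 0b0010.
C[1]: T = 0b1000, S = E(K, T) = 0b1111; 0b1100 ⊕ 0b1111 = 0b0011.
C[2]: T = 0b1001, S = E(K, T) = 0b1110; 0b0001 ⊕ 0b1110 = 0b1111.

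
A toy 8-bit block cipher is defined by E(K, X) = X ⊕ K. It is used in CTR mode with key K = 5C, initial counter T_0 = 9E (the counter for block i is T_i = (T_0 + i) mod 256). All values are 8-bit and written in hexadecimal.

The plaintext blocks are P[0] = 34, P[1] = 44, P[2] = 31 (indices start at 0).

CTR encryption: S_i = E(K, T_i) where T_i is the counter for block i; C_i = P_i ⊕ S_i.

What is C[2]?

C[0]: T = 9E, S = E(K, T) = C2; 34 ⊕ C2 = F6.
C[1]: T = 9F, S = E(K, T) = C3; 44 ⊕ C3 = 87.
C[2]: T = A0, S = E(K, T) = FC; 31 ⊕ FC = CD.

C[2] = CD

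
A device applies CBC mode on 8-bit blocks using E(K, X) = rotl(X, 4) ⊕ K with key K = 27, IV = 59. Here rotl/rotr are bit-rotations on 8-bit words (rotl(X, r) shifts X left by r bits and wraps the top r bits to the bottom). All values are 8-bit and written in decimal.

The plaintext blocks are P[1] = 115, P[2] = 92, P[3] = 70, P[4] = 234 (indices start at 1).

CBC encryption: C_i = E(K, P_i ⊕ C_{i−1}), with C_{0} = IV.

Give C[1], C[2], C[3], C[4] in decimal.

C[1] = 159, C[2] = 39, C[3] = 13, C[4] = 101

C[1]: P[1] ⊕ 59 = 72; E(K, 72) = 159.
C[2]: P[2] ⊕ 159 = 195; E(K, 195) = 39.
C[3]: P[3] ⊕ 39 = 97; E(K, 97) = 13.
C[4]: P[4] ⊕ 13 = 231; E(K, 231) = 101.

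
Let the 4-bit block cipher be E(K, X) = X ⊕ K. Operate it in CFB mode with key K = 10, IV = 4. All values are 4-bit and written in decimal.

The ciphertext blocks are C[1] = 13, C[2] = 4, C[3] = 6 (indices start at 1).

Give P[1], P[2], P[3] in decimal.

P[1] = 3, P[2] = 3, P[3] = 8

CFB decryption: P_i = C_i ⊕ E(K, C_{i−1}), with C_{0} = IV.
P[1]: E(K, 4) = 14; 13 ⊕ 14 = 3.
P[2]: E(K, 13) = 7; 4 ⊕ 7 = 3.
P[3]: E(K, 4) = 14; 6 ⊕ 14 = 8.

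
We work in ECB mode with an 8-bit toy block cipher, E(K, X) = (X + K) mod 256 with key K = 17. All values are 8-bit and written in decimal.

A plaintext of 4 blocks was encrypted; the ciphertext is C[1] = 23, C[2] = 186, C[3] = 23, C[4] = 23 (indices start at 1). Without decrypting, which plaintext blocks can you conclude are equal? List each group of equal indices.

ECB encrypts each block independently with the same key, so equal ciphertext blocks imply equal plaintext blocks.
C[1] = C[3] = C[4] = 23, so P[1] = P[3] = P[4].

P[1] = P[3] = P[4]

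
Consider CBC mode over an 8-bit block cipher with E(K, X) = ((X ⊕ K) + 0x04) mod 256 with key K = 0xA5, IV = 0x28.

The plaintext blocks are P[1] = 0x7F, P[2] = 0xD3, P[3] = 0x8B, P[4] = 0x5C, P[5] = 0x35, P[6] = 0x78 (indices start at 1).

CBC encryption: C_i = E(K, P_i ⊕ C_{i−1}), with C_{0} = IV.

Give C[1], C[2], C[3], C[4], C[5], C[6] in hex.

C[1] = 0xF6, C[2] = 0x84, C[3] = 0xAE, C[4] = 0x5B, C[5] = 0xCF, C[6] = 0x16

C[1]: P[1] ⊕ 0x28 = 0x57; E(K, 0x57) = 0xF6.
C[2]: P[2] ⊕ 0xF6 = 0x25; E(K, 0x25) = 0x84.
C[3]: P[3] ⊕ 0x84 = 0x0F; E(K, 0x0F) = 0xAE.
C[4]: P[4] ⊕ 0xAE = 0xF2; E(K, 0xF2) = 0x5B.
C[5]: P[5] ⊕ 0x5B = 0x6E; E(K, 0x6E) = 0xCF.
C[6]: P[6] ⊕ 0xCF = 0xB7; E(K, 0xB7) = 0x16.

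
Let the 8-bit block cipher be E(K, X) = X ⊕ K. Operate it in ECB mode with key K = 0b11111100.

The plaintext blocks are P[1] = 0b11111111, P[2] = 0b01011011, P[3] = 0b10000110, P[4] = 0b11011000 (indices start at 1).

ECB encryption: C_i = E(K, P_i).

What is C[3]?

C[3]: E(K, 0b10000110) = 0b01111010.

C[3] = 0b01111010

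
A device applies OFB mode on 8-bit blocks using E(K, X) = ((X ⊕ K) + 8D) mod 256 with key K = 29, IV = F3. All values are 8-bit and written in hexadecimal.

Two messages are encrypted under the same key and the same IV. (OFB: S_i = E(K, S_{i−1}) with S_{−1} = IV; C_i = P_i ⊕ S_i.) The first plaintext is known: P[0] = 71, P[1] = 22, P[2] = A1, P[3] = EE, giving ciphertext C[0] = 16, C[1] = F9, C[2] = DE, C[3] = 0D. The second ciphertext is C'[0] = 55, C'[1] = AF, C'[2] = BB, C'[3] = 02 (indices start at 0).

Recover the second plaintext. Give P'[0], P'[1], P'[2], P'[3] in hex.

P'[0] = 32, P'[1] = 74, P'[2] = C4, P'[3] = E1

In OFB with a reused IV, both messages share the same keystream S_i, so C_i ⊕ C'_i = P_i ⊕ P'_i and thus P'_i = P_i ⊕ C_i ⊕ C'_i.
P'[0]: 71 ⊕ 16 ⊕ 55 = 32.
P'[1]: 22 ⊕ F9 ⊕ AF = 74.
P'[2]: A1 ⊕ DE ⊕ BB = C4.
P'[3]: EE ⊕ 0D ⊕ 02 = E1.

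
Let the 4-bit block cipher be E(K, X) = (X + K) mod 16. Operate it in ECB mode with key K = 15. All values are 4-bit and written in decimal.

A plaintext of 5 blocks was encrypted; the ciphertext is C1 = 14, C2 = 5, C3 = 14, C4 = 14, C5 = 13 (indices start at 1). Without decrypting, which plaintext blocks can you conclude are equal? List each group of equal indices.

P1 = P3 = P4

ECB encrypts each block independently with the same key, so equal ciphertext blocks imply equal plaintext blocks.
C1 = C3 = C4 = 14, so P1 = P3 = P4.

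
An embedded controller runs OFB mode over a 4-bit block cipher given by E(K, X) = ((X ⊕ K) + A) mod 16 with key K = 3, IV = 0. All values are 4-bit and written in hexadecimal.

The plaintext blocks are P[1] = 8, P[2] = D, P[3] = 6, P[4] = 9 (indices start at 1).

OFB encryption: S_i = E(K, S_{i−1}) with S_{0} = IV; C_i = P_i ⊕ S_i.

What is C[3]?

C[1]: S = E(K, 0) = D; 8 ⊕ D = 5.
C[2]: S = E(K, D) = 8; D ⊕ 8 = 5.
C[3]: S = E(K, 8) = 5; 6 ⊕ 5 = 3.

C[3] = 3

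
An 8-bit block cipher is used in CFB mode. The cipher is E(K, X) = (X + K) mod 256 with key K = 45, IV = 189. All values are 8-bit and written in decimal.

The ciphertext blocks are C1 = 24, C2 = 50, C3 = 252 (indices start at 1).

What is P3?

CFB decryption: P_i = C_i ⊕ E(K, C_{i−1}), with C_{0} = IV.
P3: E(K, 50) = 95; 252 ⊕ 95 = 163.

P3 = 163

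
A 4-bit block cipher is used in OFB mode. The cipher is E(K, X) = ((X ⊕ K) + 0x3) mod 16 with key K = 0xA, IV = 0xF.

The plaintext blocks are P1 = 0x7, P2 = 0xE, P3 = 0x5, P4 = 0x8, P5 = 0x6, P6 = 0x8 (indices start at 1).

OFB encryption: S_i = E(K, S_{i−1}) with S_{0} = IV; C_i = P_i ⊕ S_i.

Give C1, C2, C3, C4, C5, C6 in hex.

C1: S = E(K, 0xF) = 0x8; 0x7 ⊕ 0x8 = 0xF.
C2: S = E(K, 0x8) = 0x5; 0xE ⊕ 0x5 = 0xB.
C3: S = E(K, 0x5) = 0x2; 0x5 ⊕ 0x2 = 0x7.
C4: S = E(K, 0x2) = 0xB; 0x8 ⊕ 0xB = 0x3.
C5: S = E(K, 0xB) = 0x4; 0x6 ⊕ 0x4 = 0x2.
C6: S = E(K, 0x4) = 0x1; 0x8 ⊕ 0x1 = 0x9.

C1 = 0xF, C2 = 0xB, C3 = 0x7, C4 = 0x3, C5 = 0x2, C6 = 0x9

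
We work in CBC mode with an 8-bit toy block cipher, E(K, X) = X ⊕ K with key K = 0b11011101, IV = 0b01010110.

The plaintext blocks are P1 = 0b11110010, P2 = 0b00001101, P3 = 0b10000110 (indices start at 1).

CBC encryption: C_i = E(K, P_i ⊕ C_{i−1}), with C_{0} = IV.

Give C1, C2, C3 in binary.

C1 = 0b01111001, C2 = 0b10101001, C3 = 0b11110010

C1: P1 ⊕ 0b01010110 = 0b10100100; E(K, 0b10100100) = 0b01111001.
C2: P2 ⊕ 0b01111001 = 0b01110100; E(K, 0b01110100) = 0b10101001.
C3: P3 ⊕ 0b10101001 = 0b00101111; E(K, 0b00101111) = 0b11110010.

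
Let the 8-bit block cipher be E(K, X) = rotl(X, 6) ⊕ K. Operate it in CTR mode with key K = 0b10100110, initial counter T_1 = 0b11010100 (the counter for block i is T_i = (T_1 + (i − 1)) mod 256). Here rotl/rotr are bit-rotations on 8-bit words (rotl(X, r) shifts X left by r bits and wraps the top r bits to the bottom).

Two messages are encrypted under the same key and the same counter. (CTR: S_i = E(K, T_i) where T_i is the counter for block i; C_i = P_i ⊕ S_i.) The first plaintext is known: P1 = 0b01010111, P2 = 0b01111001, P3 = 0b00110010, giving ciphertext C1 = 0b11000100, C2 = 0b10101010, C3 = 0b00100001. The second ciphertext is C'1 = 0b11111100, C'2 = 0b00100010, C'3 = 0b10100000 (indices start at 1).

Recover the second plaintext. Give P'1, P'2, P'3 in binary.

In CTR with a reused counter, both messages share the same keystream S_i, so C_i ⊕ C'_i = P_i ⊕ P'_i and thus P'_i = P_i ⊕ C_i ⊕ C'_i.
P'1: 0b01010111 ⊕ 0b11000100 ⊕ 0b11111100 = 0b01101111.
P'2: 0b01111001 ⊕ 0b10101010 ⊕ 0b00100010 = 0b11110001.
P'3: 0b00110010 ⊕ 0b00100001 ⊕ 0b10100000 = 0b10110011.

P'1 = 0b01101111, P'2 = 0b11110001, P'3 = 0b10110011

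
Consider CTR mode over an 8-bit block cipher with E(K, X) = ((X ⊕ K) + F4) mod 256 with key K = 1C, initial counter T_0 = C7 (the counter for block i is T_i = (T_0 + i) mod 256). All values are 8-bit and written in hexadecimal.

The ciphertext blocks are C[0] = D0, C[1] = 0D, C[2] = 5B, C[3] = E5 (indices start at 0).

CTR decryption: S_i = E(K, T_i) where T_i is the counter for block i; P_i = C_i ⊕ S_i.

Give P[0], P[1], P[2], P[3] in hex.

P[0]: T = C7, S = E(K, T) = CF; D0 ⊕ CF = 1F.
P[1]: T = C8, S = E(K, T) = C8; 0D ⊕ C8 = C5.
P[2]: T = C9, S = E(K, T) = C9; 5B ⊕ C9 = 92.
P[3]: T = CA, S = E(K, T) = CA; E5 ⊕ CA = 2F.

P[0] = 1F, P[1] = C5, P[2] = 92, P[3] = 2F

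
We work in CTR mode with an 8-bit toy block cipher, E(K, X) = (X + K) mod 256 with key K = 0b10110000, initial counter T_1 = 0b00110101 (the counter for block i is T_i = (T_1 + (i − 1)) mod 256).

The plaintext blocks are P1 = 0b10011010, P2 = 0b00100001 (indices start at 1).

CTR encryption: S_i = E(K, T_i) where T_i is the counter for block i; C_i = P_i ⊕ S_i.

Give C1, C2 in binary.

C1: T = 0b00110101, S = E(K, T) = 0b11100101; 0b10011010 ⊕ 0b11100101 = 0b01111111.
C2: T = 0b00110110, S = E(K, T) = 0b11100110; 0b00100001 ⊕ 0b11100110 = 0b11000111.

C1 = 0b01111111, C2 = 0b11000111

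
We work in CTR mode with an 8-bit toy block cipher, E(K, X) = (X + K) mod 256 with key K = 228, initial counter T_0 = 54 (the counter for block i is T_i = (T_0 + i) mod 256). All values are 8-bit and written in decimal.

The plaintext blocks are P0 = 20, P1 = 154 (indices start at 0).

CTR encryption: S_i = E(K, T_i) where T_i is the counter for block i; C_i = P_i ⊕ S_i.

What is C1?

C1 = 129

C0: T = 54, S = E(K, T) = 26; 20 ⊕ 26 = 14.
C1: T = 55, S = E(K, T) = 27; 154 ⊕ 27 = 129.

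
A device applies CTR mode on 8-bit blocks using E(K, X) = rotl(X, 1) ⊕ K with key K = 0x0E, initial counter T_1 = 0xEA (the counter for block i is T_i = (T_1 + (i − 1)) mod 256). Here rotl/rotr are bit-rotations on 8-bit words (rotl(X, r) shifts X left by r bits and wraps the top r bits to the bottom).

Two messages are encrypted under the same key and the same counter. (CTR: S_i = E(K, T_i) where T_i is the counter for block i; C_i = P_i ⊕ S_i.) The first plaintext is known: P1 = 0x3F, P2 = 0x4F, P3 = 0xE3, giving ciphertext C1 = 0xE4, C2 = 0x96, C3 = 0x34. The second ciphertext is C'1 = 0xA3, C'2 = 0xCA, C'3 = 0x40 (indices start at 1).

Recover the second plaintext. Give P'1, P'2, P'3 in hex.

In CTR with a reused counter, both messages share the same keystream S_i, so C_i ⊕ C'_i = P_i ⊕ P'_i and thus P'_i = P_i ⊕ C_i ⊕ C'_i.
P'1: 0x3F ⊕ 0xE4 ⊕ 0xA3 = 0x78.
P'2: 0x4F ⊕ 0x96 ⊕ 0xCA = 0x13.
P'3: 0xE3 ⊕ 0x34 ⊕ 0x40 = 0x97.

P'1 = 0x78, P'2 = 0x13, P'3 = 0x97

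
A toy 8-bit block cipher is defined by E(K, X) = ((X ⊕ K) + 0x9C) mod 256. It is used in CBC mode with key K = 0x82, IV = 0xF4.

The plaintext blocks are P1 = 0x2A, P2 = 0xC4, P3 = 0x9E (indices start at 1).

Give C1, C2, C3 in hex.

C1 = 0xF8, C2 = 0x5A, C3 = 0xE2

CBC encryption: C_i = E(K, P_i ⊕ C_{i−1}), with C_{0} = IV.
C1: P1 ⊕ 0xF4 = 0xDE; E(K, 0xDE) = 0xF8.
C2: P2 ⊕ 0xF8 = 0x3C; E(K, 0x3C) = 0x5A.
C3: P3 ⊕ 0x5A = 0xC4; E(K, 0xC4) = 0xE2.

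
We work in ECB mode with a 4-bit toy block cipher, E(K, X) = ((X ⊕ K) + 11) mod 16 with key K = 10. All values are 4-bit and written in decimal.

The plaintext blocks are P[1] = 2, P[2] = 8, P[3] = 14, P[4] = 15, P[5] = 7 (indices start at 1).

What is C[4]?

C[4] = 0

ECB encryption: C_i = E(K, P_i).
C[4]: E(K, 15) = 0.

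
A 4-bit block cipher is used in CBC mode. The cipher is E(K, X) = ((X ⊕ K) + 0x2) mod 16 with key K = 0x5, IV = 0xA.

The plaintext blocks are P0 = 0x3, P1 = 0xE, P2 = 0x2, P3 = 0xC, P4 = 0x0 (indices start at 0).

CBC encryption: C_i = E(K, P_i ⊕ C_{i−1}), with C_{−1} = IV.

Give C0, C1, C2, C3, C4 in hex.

C0 = 0xE, C1 = 0x7, C2 = 0x2, C3 = 0xD, C4 = 0xA

C0: P0 ⊕ 0xA = 0x9; E(K, 0x9) = 0xE.
C1: P1 ⊕ 0xE = 0x0; E(K, 0x0) = 0x7.
C2: P2 ⊕ 0x7 = 0x5; E(K, 0x5) = 0x2.
C3: P3 ⊕ 0x2 = 0xE; E(K, 0xE) = 0xD.
C4: P4 ⊕ 0xD = 0xD; E(K, 0xD) = 0xA.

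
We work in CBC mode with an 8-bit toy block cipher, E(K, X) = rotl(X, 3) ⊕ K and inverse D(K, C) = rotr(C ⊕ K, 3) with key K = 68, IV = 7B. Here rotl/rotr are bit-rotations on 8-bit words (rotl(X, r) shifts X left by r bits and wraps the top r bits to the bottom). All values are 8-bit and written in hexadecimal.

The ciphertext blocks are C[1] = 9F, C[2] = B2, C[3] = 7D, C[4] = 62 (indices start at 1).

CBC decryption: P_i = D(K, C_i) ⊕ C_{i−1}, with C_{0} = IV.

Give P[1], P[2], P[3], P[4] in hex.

P[1]: D(K, 9F) = FE; FE ⊕ 7B = 85.
P[2]: D(K, B2) = 5B; 5B ⊕ 9F = C4.
P[3]: D(K, 7D) = A2; A2 ⊕ B2 = 10.
P[4]: D(K, 62) = 41; 41 ⊕ 7D = 3C.

P[1] = 85, P[2] = C4, P[3] = 10, P[4] = 3C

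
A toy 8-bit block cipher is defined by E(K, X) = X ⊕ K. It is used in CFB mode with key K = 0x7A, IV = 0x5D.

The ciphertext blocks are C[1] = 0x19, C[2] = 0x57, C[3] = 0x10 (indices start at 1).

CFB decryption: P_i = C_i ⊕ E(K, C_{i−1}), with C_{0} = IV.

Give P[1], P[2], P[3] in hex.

P[1]: E(K, 0x5D) = 0x27; 0x19 ⊕ 0x27 = 0x3E.
P[2]: E(K, 0x19) = 0x63; 0x57 ⊕ 0x63 = 0x34.
P[3]: E(K, 0x57) = 0x2D; 0x10 ⊕ 0x2D = 0x3D.

P[1] = 0x3E, P[2] = 0x34, P[3] = 0x3D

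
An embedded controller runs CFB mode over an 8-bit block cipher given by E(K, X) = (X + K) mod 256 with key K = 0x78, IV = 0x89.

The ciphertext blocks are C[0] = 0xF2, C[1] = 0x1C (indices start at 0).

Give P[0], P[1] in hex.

P[0] = 0xF3, P[1] = 0x76

CFB decryption: P_i = C_i ⊕ E(K, C_{i−1}), with C_{−1} = IV.
P[0]: E(K, 0x89) = 0x01; 0xF2 ⊕ 0x01 = 0xF3.
P[1]: E(K, 0xF2) = 0x6A; 0x1C ⊕ 0x6A = 0x76.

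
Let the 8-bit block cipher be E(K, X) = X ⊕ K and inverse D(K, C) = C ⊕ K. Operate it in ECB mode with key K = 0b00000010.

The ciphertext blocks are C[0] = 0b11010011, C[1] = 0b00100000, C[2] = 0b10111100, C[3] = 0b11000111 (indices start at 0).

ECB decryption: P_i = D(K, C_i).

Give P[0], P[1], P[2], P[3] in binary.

P[0] = 0b11010001, P[1] = 0b00100010, P[2] = 0b10111110, P[3] = 0b11000101

P[0]: D(K, 0b11010011) = 0b11010001.
P[1]: D(K, 0b00100000) = 0b00100010.
P[2]: D(K, 0b10111100) = 0b10111110.
P[3]: D(K, 0b11000111) = 0b11000101.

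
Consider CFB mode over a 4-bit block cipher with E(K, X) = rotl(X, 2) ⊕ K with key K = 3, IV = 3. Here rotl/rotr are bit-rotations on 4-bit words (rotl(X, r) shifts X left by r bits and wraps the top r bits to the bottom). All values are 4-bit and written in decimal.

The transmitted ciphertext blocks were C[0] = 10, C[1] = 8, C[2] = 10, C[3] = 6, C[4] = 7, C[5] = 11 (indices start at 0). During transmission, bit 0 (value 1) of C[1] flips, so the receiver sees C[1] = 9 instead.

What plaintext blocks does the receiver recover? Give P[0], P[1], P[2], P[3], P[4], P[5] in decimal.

P[0] = 5, P[1] = 0, P[2] = 15, P[3] = 15, P[4] = 13, P[5] = 5

CFB decryption: P_i = C_i ⊕ E(K, C_{i−1}), with C_{−1} = IV.
Only C[1] changed, to 9. In CFB, a change in C_i flips the same bit in P_i and garbles P_{i+1}. Decrypting the received ciphertext:
P[0]: E(K, 3) = 15; 10 ⊕ 15 = 5.
P[1]: E(K, 10) = 9; 9 ⊕ 9 = 0.
P[2]: E(K, 9) = 5; 10 ⊕ 5 = 15.
P[3]: E(K, 10) = 9; 6 ⊕ 9 = 15.
P[4]: E(K, 6) = 10; 7 ⊕ 10 = 13.
P[5]: E(K, 7) = 14; 11 ⊕ 14 = 5.
Blocks that differ from the original plaintext: P[1], P[2].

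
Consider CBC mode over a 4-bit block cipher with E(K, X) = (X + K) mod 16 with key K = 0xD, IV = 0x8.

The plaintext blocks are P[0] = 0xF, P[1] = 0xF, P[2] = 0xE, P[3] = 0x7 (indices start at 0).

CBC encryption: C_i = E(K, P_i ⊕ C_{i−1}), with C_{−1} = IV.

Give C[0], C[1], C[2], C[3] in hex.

C[0] = 0x4, C[1] = 0x8, C[2] = 0x3, C[3] = 0x1

C[0]: P[0] ⊕ 0x8 = 0x7; E(K, 0x7) = 0x4.
C[1]: P[1] ⊕ 0x4 = 0xB; E(K, 0xB) = 0x8.
C[2]: P[2] ⊕ 0x8 = 0x6; E(K, 0x6) = 0x3.
C[3]: P[3] ⊕ 0x3 = 0x4; E(K, 0x4) = 0x1.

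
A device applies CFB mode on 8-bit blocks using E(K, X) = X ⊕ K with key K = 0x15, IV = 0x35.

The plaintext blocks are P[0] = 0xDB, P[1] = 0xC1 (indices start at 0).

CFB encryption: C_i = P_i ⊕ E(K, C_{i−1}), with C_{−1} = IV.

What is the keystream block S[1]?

0xEE

C[0]: E(K, 0x35) = 0x20; 0xDB ⊕ 0x20 = 0xFB.
C[1]: E(K, 0xFB) = 0xEE; 0xC1 ⊕ 0xEE = 0x2F.
So S[1] = 0xEE.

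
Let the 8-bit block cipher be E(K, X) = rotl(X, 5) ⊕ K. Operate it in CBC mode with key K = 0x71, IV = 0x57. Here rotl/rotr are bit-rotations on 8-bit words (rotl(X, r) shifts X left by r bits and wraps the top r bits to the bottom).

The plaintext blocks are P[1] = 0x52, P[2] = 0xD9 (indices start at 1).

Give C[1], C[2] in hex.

CBC encryption: C_i = E(K, P_i ⊕ C_{i−1}), with C_{0} = IV.
C[1]: P[1] ⊕ 0x57 = 0x05; E(K, 0x05) = 0xD1.
C[2]: P[2] ⊕ 0xD1 = 0x08; E(K, 0x08) = 0x70.

C[1] = 0xD1, C[2] = 0x70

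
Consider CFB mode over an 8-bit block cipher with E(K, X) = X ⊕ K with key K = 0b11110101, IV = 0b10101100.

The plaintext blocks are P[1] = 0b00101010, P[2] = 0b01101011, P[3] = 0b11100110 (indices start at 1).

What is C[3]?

CFB encryption: C_i = P_i ⊕ E(K, C_{i−1}), with C_{0} = IV.
C[1]: E(K, 0b10101100) = 0b01011001; 0b00101010 ⊕ 0b01011001 = 0b01110011.
C[2]: E(K, 0b01110011) = 0b10000110; 0b01101011 ⊕ 0b10000110 = 0b11101101.
C[3]: E(K, 0b11101101) = 0b00011000; 0b11100110 ⊕ 0b00011000 = 0b11111110.

C[3] = 0b11111110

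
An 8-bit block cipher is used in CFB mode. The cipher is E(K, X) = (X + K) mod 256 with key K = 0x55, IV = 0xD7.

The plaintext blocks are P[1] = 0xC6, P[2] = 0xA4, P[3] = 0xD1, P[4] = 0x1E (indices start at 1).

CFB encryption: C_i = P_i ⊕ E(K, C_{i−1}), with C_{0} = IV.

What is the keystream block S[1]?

C[1]: E(K, 0xD7) = 0x2C; 0xC6 ⊕ 0x2C = 0xEA.
So S[1] = 0x2C.

0x2C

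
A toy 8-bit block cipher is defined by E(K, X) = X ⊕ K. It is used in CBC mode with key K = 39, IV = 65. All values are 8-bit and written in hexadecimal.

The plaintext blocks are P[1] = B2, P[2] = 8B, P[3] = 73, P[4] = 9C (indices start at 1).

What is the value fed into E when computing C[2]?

CBC encryption: C_i = E(K, P_i ⊕ C_{i−1}), with C_{0} = IV.
C[1]: P[1] ⊕ 65 = D7; E(K, D7) = EE.
C[2]: P[2] ⊕ EE = 65; E(K, 65) = 5C.
So the input to E for block [2] is 65.

65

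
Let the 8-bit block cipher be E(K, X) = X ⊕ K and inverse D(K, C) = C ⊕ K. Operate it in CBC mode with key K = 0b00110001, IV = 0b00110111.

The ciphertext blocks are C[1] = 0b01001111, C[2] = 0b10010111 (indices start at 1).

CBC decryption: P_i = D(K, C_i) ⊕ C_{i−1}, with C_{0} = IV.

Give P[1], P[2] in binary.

P[1] = 0b01001001, P[2] = 0b11101001

P[1]: D(K, 0b01001111) = 0b01111110; 0b01111110 ⊕ 0b00110111 = 0b01001001.
P[2]: D(K, 0b10010111) = 0b10100110; 0b10100110 ⊕ 0b01001111 = 0b11101001.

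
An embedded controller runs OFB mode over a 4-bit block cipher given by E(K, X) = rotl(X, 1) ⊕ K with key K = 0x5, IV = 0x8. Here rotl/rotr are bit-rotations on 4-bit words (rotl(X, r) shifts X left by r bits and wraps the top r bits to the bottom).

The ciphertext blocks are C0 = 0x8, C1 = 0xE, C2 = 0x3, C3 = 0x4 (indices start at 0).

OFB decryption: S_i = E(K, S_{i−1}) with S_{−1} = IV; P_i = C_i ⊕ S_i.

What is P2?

P2 = 0xD

P0: S = E(K, 0x8) = 0x4; 0x8 ⊕ 0x4 = 0xC.
P1: S = E(K, 0x4) = 0xD; 0xE ⊕ 0xD = 0x3.
P2: S = E(K, 0xD) = 0xE; 0x3 ⊕ 0xE = 0xD.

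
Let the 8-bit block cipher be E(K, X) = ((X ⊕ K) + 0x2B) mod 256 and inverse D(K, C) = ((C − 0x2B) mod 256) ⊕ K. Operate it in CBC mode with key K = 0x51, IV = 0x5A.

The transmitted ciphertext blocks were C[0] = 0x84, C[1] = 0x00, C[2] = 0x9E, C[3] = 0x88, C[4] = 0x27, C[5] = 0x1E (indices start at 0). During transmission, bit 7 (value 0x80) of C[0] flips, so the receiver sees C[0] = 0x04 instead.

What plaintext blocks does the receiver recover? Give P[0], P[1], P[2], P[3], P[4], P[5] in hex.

CBC decryption: P_i = D(K, C_i) ⊕ C_{i−1}, with C_{−1} = IV.
Only C[0] changed, to 0x04. In CBC, a change in C_i garbles P_i and flips the same bit in P_{i+1}. Decrypting the received ciphertext:
P[0]: D(K, 0x04) = 0x88; 0x88 ⊕ 0x5A = 0xD2.
P[1]: D(K, 0x00) = 0x84; 0x84 ⊕ 0x04 = 0x80.
P[2]: D(K, 0x9E) = 0x22; 0x22 ⊕ 0x00 = 0x22.
P[3]: D(K, 0x88) = 0x0C; 0x0C ⊕ 0x9E = 0x92.
P[4]: D(K, 0x27) = 0xAD; 0xAD ⊕ 0x88 = 0x25.
P[5]: D(K, 0x1E) = 0xA2; 0xA2 ⊕ 0x27 = 0x85.
Blocks that differ from the original plaintext: P[0], P[1].

P[0] = 0xD2, P[1] = 0x80, P[2] = 0x22, P[3] = 0x92, P[4] = 0x25, P[5] = 0x85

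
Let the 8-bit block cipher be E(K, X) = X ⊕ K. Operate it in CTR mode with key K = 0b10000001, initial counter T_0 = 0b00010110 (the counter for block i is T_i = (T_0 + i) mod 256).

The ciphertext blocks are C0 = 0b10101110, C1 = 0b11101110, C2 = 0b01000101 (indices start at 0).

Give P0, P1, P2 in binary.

P0 = 0b00111001, P1 = 0b01111000, P2 = 0b11011100

CTR decryption: S_i = E(K, T_i) where T_i is the counter for block i; P_i = C_i ⊕ S_i.
P0: T = 0b00010110, S = E(K, T) = 0b10010111; 0b10101110 ⊕ 0b10010111 = 0b00111001.
P1: T = 0b00010111, S = E(K, T) = 0b10010110; 0b11101110 ⊕ 0b10010110 = 0b01111000.
P2: T = 0b00011000, S = E(K, T) = 0b10011001; 0b01000101 ⊕ 0b10011001 = 0b11011100.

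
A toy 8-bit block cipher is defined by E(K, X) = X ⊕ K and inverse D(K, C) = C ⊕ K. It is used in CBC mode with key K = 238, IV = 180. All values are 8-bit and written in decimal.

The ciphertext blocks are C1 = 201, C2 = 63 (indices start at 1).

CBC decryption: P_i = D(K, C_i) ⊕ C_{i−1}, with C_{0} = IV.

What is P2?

P2 = 24

P2: D(K, 63) = 209; 209 ⊕ 201 = 24.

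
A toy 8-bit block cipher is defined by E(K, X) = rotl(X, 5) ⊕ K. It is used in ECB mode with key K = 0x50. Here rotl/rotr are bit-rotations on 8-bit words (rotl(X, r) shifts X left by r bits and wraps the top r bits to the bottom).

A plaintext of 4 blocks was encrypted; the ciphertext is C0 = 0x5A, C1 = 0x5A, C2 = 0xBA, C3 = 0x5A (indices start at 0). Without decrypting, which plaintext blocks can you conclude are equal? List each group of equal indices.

ECB encrypts each block independently with the same key, so equal ciphertext blocks imply equal plaintext blocks.
C0 = C1 = C3 = 0x5A, so P0 = P1 = P3.

P0 = P1 = P3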